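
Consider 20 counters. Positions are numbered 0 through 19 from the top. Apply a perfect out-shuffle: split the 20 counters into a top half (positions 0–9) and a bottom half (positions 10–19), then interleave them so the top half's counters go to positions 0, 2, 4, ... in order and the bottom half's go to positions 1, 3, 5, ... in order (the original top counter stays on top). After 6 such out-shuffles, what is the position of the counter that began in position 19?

Position 19 is a fixed point of every out-shuffle, so the counter never moves.

19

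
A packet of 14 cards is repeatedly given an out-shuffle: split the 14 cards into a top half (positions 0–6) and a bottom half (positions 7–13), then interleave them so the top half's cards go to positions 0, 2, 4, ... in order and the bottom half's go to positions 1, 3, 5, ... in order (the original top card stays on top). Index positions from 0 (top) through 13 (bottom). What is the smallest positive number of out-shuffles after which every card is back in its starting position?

12

The out-shuffle permutes the 14 positions with cycle lengths [1, 1, 12].
Every card is home exactly when every cycle has completed a whole number of laps, i.e. after lcm(1, 12) = 12 out-shuffles.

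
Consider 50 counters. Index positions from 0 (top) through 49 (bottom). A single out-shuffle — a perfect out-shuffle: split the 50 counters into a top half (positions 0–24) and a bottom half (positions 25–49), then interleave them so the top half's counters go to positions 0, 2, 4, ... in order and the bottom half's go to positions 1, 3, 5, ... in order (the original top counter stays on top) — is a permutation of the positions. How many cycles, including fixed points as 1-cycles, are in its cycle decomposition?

Trace each unvisited position around until it returns:
(0) (1 2 4 8 16 32 ... len 21) (3 6 12 24 48 47 ... len 21) (7 14 28) (21 42 35) (49)
6 cycles in total.

6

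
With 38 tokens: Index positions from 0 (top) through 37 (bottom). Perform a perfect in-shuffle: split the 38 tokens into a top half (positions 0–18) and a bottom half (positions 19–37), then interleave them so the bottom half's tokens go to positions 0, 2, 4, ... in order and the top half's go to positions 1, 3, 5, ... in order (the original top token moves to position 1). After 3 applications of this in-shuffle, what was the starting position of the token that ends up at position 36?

Work backwards from position 36, undoing one in-shuffle at a time:
36 ← 37 ← 18 ← 28
So the token now at position 36 started at position 28.

28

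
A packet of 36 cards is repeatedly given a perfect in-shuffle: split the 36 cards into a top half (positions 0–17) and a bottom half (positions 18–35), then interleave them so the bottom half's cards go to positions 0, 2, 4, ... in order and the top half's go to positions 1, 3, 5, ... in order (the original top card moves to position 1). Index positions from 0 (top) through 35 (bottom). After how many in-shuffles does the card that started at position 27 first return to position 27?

36

Follow position 27 under repeated in-shuffles:
27 → 18 → 0 → 1 → 3 → 7 → 15 → 31 → ... → 27 (length 36)
It first returns after 36 in-shuffles.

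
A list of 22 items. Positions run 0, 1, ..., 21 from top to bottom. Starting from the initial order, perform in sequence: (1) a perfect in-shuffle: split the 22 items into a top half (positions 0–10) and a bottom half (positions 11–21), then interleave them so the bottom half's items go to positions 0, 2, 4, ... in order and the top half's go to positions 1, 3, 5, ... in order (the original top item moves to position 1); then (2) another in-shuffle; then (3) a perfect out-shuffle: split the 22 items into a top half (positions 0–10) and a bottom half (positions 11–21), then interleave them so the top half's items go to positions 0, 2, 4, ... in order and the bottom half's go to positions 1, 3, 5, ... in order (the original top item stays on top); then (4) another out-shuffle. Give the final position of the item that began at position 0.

Track the item from position 0 forward through each operation:
  after op 1 (in-shuffle): 0 → 1
  after op 2 (in-shuffle): 1 → 3
  after op 3 (out-shuffle): 3 → 6
  after op 4 (out-shuffle): 6 → 12

12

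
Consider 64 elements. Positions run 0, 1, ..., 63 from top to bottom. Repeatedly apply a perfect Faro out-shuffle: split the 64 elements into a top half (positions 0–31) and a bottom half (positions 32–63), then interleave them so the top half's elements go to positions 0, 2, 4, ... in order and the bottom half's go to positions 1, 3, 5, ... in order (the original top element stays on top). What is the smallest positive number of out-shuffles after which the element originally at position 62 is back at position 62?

Follow position 62 under repeated out-shuffles:
62 → 61 → 59 → 55 → 47 → 31 → 62
It first returns after 6 out-shuffles.

6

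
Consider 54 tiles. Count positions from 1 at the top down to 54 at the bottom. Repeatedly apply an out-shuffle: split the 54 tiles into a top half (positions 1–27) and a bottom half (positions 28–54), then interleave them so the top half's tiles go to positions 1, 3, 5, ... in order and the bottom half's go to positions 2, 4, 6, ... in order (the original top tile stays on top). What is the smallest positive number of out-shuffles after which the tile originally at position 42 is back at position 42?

52

Follow position 42 under repeated out-shuffles:
42 → 30 → 6 → 11 → 21 → 41 → 28 → 2 → ... → 42 (length 52)
It first returns after 52 out-shuffles.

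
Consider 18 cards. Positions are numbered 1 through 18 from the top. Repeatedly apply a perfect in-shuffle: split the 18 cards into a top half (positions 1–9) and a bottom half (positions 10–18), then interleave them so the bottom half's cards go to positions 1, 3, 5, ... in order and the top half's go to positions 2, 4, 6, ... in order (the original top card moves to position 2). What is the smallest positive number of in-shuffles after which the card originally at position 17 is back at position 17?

18

Follow position 17 under repeated in-shuffles:
17 → 15 → 11 → 3 → 6 → 12 → 5 → 10 → 1 → 2 → 4 → 8 → 16 → 13 → 7 → 14 → 9 → 18 → 17
It first returns after 18 in-shuffles.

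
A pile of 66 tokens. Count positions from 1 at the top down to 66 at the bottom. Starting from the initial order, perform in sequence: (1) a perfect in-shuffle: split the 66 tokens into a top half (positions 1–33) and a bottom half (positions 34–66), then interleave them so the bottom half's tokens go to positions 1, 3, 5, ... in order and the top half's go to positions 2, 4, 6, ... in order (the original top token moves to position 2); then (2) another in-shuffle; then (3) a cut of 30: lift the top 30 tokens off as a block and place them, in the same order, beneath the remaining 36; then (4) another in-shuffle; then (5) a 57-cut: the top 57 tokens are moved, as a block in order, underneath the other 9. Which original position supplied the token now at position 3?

15

Undo the operations in reverse order, starting from position 3:
  undo op 5 (cut 57): 3 ← 60
  undo op 4 (in-shuffle, from top half): 60 ← 30
  undo op 3 (cut 30): 30 ← 60
  undo op 2 (in-shuffle, from top half): 60 ← 30
  undo op 1 (in-shuffle, from top half): 30 ← 15
So the token at position 3 came from original position 15.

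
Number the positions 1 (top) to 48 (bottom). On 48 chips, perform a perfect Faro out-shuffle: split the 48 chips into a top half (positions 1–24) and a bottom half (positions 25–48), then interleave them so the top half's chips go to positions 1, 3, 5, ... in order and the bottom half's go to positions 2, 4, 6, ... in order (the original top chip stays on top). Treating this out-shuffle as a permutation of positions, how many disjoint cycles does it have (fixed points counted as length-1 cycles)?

Trace each unvisited position around until it returns:
(1) (2 3 5 9 17 33 ... len 23) (6 11 21 41 34 20 ... len 23) (48)
4 cycles in total.

4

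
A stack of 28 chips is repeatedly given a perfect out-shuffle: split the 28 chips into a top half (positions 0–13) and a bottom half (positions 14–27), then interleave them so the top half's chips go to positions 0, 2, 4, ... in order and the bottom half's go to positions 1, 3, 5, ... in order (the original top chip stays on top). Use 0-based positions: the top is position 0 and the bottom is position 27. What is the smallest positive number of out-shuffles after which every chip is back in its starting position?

18

The out-shuffle permutes the 28 positions with cycle lengths [1, 1, 2, 6, 18].
Every chip is home exactly when every cycle has completed a whole number of laps, i.e. after lcm(1, 2, 6, 18) = 18 out-shuffles.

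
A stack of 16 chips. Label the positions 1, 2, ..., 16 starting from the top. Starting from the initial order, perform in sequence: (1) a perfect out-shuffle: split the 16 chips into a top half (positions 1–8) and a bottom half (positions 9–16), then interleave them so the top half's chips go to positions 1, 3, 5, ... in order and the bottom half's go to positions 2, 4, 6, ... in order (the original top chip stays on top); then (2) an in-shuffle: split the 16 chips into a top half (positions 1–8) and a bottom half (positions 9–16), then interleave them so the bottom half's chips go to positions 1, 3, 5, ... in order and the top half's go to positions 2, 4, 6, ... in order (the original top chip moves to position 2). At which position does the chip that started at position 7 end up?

Track the chip from position 7 forward through each operation:
  after op 1 (out-shuffle): 7 → 13
  after op 2 (in-shuffle): 13 → 9

9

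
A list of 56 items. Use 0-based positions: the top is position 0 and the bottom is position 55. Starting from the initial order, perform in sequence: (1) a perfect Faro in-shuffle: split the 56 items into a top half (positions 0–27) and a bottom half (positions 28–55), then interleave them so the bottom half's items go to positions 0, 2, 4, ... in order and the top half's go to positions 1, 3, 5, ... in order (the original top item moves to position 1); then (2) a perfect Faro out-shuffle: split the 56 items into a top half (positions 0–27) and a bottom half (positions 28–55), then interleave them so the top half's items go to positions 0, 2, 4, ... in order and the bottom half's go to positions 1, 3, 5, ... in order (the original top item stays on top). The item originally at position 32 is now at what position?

Track the item from position 32 forward through each operation:
  after op 1 (in-shuffle): 32 → 8
  after op 2 (out-shuffle): 8 → 16

16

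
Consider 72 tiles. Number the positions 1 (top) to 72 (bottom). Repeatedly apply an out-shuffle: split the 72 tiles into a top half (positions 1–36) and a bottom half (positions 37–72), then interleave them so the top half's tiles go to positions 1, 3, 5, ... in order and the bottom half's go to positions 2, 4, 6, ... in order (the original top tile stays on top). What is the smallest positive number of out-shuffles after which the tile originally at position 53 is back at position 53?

Follow position 53 under repeated out-shuffles:
53 → 34 → 67 → 62 → 52 → 32 → 63 → 54 → ... → 53 (length 35)
It first returns after 35 out-shuffles.

35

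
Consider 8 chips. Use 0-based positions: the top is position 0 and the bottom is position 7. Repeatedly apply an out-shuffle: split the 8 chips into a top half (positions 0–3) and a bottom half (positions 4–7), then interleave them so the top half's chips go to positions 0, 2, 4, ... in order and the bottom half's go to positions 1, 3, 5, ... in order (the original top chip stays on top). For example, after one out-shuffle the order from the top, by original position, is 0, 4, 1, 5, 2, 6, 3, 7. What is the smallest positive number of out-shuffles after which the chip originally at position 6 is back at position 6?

3

Follow position 6 under repeated out-shuffles:
6 → 5 → 3 → 6
It first returns after 3 out-shuffles.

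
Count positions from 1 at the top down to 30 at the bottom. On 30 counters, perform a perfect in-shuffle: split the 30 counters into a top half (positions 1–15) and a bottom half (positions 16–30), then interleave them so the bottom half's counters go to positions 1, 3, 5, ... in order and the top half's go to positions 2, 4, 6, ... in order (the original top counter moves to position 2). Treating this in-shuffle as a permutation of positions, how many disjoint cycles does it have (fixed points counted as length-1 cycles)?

Trace each unvisited position around until it returns:
(1 2 4 8 16) (3 6 12 24 17) (5 10 20 9 18) (7 14 28 25 19) (11 22 13 26 21) (15 30 29 27 23)
6 cycles in total.

6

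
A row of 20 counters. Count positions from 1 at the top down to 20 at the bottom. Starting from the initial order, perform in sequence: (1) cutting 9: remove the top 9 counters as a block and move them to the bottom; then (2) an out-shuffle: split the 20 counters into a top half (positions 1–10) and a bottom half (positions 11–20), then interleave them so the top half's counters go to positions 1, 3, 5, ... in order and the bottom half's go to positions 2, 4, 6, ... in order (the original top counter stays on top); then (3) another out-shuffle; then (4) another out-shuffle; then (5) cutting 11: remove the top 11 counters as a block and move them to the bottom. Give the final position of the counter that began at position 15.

Track the counter from position 15 forward through each operation:
  after op 1 (cut 9): 15 → 6
  after op 2 (out-shuffle): 6 → 11
  after op 3 (out-shuffle): 11 → 2
  after op 4 (out-shuffle): 2 → 3
  after op 5 (cut 11): 3 → 12

12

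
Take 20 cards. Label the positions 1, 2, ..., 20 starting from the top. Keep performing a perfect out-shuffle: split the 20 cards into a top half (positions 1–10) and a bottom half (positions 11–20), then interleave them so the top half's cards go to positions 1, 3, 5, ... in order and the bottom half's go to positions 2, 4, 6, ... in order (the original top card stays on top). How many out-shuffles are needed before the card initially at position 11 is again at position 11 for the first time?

Follow position 11 under repeated out-shuffles:
11 → 2 → 3 → 5 → 9 → 17 → 14 → 8 → 15 → 10 → 19 → 18 → 16 → 12 → 4 → 7 → 13 → 6 → 11
It first returns after 18 out-shuffles.

18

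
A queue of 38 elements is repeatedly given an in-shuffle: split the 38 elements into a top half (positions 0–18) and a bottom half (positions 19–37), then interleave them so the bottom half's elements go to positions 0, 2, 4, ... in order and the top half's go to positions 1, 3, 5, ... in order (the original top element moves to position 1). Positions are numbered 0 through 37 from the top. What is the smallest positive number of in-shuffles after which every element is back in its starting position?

12

The in-shuffle permutes the 38 positions with cycle lengths [2, 12, 12, 12].
Every element is home exactly when every cycle has completed a whole number of laps, i.e. after lcm(2, 12) = 12 in-shuffles.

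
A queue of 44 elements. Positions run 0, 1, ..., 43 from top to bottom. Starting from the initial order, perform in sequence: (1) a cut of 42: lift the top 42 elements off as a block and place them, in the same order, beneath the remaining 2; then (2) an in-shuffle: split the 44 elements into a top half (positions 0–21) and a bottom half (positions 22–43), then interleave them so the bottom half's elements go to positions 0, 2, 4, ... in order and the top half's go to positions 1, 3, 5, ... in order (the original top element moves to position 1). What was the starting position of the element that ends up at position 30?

Undo the operations in reverse order, starting from position 30:
  undo op 2 (in-shuffle, from bottom half): 30 ← 37
  undo op 1 (cut 42): 37 ← 35
So the element at position 30 came from original position 35.

35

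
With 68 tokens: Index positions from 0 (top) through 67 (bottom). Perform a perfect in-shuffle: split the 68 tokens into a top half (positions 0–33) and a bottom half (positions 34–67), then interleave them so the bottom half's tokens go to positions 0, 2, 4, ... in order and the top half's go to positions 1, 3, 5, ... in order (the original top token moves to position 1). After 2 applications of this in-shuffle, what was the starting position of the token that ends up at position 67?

16

Work backwards from position 67, undoing one in-shuffle at a time:
67 ← 33 ← 16
So the token now at position 67 started at position 16.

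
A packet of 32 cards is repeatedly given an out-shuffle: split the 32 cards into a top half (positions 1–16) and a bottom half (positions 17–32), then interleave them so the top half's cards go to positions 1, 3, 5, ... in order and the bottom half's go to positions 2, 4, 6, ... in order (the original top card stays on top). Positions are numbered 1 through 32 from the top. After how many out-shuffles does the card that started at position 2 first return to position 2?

5

Follow position 2 under repeated out-shuffles:
2 → 3 → 5 → 9 → 17 → 2
It first returns after 5 out-shuffles.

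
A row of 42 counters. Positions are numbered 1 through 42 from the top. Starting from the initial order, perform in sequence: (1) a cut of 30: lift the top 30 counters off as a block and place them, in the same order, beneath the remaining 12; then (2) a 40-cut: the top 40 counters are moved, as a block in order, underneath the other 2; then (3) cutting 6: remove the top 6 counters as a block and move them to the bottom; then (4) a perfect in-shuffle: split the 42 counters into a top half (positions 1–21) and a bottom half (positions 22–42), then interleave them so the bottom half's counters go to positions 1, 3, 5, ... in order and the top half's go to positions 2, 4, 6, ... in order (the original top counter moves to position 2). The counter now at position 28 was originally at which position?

Undo the operations in reverse order, starting from position 28:
  undo op 4 (in-shuffle, from top half): 28 ← 14
  undo op 3 (cut 6): 14 ← 20
  undo op 2 (cut 40): 20 ← 18
  undo op 1 (cut 30): 18 ← 6
So the counter at position 28 came from original position 6.

6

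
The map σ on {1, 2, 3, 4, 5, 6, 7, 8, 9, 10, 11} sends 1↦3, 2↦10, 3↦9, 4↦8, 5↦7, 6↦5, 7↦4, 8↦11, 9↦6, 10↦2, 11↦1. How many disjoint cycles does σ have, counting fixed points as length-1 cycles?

Cycle decomposition: (1 3 9 6 5 7 4 8 11) (2 10).
2 cycles.

2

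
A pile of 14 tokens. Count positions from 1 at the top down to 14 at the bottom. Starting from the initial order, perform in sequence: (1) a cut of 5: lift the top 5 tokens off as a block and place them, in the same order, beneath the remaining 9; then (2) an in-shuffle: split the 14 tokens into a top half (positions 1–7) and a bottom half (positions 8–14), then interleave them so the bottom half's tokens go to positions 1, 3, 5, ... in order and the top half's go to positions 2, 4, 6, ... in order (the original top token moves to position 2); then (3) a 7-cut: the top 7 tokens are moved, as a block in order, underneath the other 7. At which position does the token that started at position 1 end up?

Track the token from position 1 forward through each operation:
  after op 1 (cut 5): 1 → 10
  after op 2 (in-shuffle): 10 → 5
  after op 3 (cut 7): 5 → 12

12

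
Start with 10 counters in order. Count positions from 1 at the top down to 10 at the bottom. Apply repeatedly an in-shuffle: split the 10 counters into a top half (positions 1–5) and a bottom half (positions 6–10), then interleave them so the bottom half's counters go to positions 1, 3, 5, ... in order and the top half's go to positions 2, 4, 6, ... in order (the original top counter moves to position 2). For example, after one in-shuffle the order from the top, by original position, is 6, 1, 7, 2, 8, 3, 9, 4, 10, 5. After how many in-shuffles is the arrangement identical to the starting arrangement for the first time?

The in-shuffle permutes the 10 positions with cycle lengths [10].
Every counter is home exactly when every cycle has completed a whole number of laps, i.e. after lcm(10) = 10 in-shuffles.

10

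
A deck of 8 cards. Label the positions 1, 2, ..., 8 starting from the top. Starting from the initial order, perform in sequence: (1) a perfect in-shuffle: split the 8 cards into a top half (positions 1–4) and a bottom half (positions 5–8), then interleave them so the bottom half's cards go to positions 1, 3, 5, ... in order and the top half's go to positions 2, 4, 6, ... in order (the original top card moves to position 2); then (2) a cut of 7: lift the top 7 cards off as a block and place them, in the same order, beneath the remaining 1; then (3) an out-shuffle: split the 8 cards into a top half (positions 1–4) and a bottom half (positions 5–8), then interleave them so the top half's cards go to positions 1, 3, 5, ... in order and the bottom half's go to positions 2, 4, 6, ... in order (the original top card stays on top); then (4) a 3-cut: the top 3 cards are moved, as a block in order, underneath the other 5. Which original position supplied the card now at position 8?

5

Undo the operations in reverse order, starting from position 8:
  undo op 4 (cut 3): 8 ← 3
  undo op 3 (out-shuffle, from top half): 3 ← 2
  undo op 2 (cut 7): 2 ← 1
  undo op 1 (in-shuffle, from bottom half): 1 ← 5
So the card at position 8 came from original position 5.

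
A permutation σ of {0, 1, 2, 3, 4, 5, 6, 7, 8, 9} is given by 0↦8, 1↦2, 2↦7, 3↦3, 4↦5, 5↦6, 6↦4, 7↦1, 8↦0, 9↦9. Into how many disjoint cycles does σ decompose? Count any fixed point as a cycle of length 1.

5

Cycle decomposition: (0 8) (1 2 7) (3) (4 5 6) (9).
5 cycles.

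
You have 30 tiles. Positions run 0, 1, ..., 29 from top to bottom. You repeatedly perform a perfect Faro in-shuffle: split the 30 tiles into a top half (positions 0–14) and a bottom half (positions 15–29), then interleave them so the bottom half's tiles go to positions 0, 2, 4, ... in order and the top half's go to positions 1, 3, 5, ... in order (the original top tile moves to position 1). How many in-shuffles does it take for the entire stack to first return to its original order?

5

The in-shuffle permutes the 30 positions with cycle lengths [5, 5, 5, 5, 5, 5].
Every tile is home exactly when every cycle has completed a whole number of laps, i.e. after lcm(5) = 5 in-shuffles.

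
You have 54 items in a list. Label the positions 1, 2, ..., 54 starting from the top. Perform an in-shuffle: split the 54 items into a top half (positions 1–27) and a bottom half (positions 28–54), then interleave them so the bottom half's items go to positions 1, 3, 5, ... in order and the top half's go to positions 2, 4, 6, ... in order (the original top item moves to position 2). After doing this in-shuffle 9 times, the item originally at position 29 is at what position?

Track the item's position through each in-shuffle:
29 → 3 → 6 → 12 → 24 → 48 → 41 → 27 → 54 → 53

53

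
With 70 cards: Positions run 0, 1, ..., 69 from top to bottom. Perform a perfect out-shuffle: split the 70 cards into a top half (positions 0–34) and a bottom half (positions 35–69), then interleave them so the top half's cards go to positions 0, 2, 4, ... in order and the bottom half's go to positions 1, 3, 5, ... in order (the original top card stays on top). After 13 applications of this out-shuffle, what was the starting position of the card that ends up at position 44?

34

Work backwards from position 44, undoing one out-shuffle at a time:
44 ← 22 ← 11 ← 40 ← 20 ← ... ← 34 (13 steps).
So the card now at position 44 started at position 34.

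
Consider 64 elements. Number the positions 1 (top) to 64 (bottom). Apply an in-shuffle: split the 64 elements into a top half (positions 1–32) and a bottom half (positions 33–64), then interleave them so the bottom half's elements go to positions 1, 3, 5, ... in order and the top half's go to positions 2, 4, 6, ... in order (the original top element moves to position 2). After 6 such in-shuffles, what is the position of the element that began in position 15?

50

Track the element's position through each in-shuffle:
15 → 30 → 60 → 55 → 45 → 25 → 50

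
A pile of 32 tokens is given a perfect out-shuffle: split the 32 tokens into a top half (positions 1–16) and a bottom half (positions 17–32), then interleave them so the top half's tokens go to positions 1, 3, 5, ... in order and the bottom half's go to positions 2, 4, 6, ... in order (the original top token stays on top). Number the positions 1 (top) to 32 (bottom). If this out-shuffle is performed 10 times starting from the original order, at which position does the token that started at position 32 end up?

32

Position 32 is a fixed point of every out-shuffle, so the token never moves.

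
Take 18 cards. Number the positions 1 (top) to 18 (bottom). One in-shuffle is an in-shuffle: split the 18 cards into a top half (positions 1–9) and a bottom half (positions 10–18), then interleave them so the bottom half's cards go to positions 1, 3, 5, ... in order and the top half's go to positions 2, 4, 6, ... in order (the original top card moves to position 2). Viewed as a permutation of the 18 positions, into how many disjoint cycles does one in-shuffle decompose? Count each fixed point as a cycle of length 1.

Trace each unvisited position around until it returns:
(1 2 4 8 16 13 ... len 18)
1 cycle in total.

1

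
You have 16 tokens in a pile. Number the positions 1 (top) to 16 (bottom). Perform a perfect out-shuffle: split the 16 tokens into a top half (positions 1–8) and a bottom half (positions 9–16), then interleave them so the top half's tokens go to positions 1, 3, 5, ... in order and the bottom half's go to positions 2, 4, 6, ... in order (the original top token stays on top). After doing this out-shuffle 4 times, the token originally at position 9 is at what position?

9

Track the token's position through each out-shuffle:
9 → 2 → 3 → 5 → 9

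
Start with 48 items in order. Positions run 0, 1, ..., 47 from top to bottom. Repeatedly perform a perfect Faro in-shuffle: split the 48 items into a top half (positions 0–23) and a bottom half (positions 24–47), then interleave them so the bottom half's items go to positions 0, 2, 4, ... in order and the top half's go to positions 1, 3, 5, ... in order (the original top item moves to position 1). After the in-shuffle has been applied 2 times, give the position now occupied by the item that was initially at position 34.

41

Track the item's position through each in-shuffle:
34 → 20 → 41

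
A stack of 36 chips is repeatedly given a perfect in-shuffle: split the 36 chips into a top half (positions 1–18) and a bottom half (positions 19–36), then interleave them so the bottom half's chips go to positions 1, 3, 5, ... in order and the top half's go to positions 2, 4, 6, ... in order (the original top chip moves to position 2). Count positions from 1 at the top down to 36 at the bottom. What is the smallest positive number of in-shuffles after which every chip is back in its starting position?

36

The in-shuffle permutes the 36 positions with cycle lengths [36].
Every chip is home exactly when every cycle has completed a whole number of laps, i.e. after lcm(36) = 36 in-shuffles.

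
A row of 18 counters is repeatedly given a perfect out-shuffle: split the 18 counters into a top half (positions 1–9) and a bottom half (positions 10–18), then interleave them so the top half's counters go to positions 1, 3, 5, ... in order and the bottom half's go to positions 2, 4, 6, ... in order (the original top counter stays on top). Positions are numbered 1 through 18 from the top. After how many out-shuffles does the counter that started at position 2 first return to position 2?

8

Follow position 2 under repeated out-shuffles:
2 → 3 → 5 → 9 → 17 → 16 → 14 → 10 → 2
It first returns after 8 out-shuffles.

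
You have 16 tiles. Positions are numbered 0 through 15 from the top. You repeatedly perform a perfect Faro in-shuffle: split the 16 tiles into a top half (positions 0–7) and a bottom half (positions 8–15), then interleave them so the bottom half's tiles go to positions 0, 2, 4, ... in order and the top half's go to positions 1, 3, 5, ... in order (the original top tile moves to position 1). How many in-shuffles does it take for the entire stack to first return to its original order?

The in-shuffle permutes the 16 positions with cycle lengths [8, 8].
Every tile is home exactly when every cycle has completed a whole number of laps, i.e. after lcm(8) = 8 in-shuffles.

8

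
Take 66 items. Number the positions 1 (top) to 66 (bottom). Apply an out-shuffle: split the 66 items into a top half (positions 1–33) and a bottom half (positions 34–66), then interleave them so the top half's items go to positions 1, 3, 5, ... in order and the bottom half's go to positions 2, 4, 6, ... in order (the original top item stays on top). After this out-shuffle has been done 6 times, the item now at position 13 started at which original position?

Work backwards from position 13, undoing one out-shuffle at a time:
13 ← 7 ← 4 ← 35 ← 18 ← 42 ← 54
So the item now at position 13 started at position 54.

54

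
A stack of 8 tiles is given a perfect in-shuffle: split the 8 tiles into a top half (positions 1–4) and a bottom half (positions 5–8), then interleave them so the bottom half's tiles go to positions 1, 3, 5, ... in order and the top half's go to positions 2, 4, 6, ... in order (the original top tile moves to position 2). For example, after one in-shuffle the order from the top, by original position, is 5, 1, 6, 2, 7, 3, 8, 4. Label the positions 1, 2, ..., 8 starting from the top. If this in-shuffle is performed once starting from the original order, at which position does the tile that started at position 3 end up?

Track the tile's position through each in-shuffle:
3 → 6

6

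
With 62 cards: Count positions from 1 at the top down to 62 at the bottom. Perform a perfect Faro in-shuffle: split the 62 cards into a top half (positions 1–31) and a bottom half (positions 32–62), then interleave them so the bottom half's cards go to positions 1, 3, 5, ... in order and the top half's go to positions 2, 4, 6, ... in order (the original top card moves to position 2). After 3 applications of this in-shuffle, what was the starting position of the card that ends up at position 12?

33

Work backwards from position 12, undoing one in-shuffle at a time:
12 ← 6 ← 3 ← 33
So the card now at position 12 started at position 33.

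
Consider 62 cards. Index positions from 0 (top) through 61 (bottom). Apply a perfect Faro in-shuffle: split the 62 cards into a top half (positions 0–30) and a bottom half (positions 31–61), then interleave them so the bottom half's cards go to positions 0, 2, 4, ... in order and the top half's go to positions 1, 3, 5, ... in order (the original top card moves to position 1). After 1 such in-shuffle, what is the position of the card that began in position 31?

0

Track the card's position through each in-shuffle:
31 → 0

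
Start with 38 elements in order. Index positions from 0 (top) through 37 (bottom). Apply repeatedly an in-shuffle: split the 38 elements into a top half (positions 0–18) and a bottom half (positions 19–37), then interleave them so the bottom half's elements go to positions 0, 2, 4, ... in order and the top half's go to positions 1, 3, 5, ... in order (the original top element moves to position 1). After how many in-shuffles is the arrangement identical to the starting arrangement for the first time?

12

The in-shuffle permutes the 38 positions with cycle lengths [2, 12, 12, 12].
Every element is home exactly when every cycle has completed a whole number of laps, i.e. after lcm(2, 12) = 12 in-shuffles.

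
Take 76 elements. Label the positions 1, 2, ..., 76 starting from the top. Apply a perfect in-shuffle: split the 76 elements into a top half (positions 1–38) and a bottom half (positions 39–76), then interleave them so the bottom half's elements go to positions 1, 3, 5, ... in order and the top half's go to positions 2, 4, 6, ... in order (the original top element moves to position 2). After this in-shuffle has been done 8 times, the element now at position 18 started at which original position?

Work backwards from position 18, undoing one in-shuffle at a time:
18 ← 9 ← 43 ← 60 ← 30 ← 15 ← 46 ← 23 ← 50
So the element now at position 18 started at position 50.

50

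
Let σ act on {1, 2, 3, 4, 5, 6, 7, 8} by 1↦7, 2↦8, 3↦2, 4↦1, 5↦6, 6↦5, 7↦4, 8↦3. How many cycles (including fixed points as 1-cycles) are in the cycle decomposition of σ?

3

Cycle decomposition: (1 7 4) (2 8 3) (5 6).
3 cycles.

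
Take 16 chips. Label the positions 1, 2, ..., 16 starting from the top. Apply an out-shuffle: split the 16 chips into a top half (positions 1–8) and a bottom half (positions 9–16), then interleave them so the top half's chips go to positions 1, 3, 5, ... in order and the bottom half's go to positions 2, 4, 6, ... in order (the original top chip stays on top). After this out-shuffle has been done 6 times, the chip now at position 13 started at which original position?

Work backwards from position 13, undoing one out-shuffle at a time:
13 ← 7 ← 4 ← 10 ← 13 ← 7 ← 4
So the chip now at position 13 started at position 4.

4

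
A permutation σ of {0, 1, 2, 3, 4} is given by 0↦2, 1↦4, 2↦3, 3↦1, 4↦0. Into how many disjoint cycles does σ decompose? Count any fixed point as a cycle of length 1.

Cycle decomposition: (0 2 3 1 4).
1 cycle.

1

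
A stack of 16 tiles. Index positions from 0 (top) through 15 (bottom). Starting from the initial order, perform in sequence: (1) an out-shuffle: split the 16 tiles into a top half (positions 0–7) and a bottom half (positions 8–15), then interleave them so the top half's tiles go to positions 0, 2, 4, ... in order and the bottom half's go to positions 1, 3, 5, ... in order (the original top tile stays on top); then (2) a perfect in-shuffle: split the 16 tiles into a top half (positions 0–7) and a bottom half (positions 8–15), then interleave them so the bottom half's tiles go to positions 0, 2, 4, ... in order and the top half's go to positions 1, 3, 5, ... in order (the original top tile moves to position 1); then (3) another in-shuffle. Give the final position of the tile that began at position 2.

Track the tile from position 2 forward through each operation:
  after op 1 (out-shuffle): 2 → 4
  after op 2 (in-shuffle): 4 → 9
  after op 3 (in-shuffle): 9 → 2

2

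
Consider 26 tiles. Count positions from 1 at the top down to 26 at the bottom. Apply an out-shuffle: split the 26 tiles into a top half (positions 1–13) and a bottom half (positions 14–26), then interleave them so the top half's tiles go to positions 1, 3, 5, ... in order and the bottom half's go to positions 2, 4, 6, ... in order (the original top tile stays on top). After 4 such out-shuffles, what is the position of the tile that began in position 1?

1

Position 1 is a fixed point of every out-shuffle, so the tile never moves.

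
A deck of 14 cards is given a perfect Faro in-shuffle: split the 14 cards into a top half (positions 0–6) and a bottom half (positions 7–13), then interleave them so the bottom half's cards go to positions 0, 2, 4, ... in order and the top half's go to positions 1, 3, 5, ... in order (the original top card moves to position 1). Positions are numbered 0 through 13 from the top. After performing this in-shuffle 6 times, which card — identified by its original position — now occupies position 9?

Work backwards from position 9, undoing one in-shuffle at a time:
9 ← 4 ← 9 ← 4 ← 9 ← 4 ← 9
So the card now at position 9 started at position 9.

9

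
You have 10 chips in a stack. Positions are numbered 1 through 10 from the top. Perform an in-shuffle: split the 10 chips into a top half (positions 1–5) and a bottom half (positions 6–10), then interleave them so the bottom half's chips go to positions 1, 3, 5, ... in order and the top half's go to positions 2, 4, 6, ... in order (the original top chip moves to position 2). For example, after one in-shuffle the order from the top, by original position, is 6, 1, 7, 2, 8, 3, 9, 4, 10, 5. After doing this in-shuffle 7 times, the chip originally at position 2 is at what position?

3

Track the chip's position through each in-shuffle:
2 → 4 → 8 → 5 → 10 → 9 → 7 → 3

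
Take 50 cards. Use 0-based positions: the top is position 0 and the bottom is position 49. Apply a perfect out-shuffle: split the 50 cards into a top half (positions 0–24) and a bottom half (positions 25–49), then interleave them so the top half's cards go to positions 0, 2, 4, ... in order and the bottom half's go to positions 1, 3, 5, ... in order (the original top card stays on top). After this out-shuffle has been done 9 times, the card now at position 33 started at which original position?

Work backwards from position 33, undoing one out-shuffle at a time:
33 ← 41 ← 45 ← 47 ← 48 ← 24 ← 12 ← 6 ← 3 ← 26
So the card now at position 33 started at position 26.

26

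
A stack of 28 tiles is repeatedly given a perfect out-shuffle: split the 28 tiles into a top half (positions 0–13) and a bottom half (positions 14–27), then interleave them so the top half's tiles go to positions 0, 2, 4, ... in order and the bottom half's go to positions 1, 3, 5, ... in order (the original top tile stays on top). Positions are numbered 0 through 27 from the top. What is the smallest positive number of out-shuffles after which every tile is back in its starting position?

The out-shuffle permutes the 28 positions with cycle lengths [1, 1, 2, 6, 18].
Every tile is home exactly when every cycle has completed a whole number of laps, i.e. after lcm(1, 2, 6, 18) = 18 out-shuffles.

18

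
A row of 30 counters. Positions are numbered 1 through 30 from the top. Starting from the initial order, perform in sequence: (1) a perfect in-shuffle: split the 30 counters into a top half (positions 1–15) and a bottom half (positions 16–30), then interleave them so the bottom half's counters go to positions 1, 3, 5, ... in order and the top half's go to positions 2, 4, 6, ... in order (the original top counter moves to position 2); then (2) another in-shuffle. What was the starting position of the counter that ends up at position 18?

Undo the operations in reverse order, starting from position 18:
  undo op 2 (in-shuffle, from top half): 18 ← 9
  undo op 1 (in-shuffle, from bottom half): 9 ← 20
So the counter at position 18 came from original position 20.

20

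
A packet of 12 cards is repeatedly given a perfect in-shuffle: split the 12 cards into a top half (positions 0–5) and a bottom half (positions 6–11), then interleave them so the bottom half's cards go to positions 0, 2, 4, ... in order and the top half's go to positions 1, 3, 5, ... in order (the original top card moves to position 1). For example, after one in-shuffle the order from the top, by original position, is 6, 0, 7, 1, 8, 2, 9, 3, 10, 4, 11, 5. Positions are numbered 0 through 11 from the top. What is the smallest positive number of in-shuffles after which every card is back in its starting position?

The in-shuffle permutes the 12 positions with cycle lengths [12].
Every card is home exactly when every cycle has completed a whole number of laps, i.e. after lcm(12) = 12 in-shuffles.

12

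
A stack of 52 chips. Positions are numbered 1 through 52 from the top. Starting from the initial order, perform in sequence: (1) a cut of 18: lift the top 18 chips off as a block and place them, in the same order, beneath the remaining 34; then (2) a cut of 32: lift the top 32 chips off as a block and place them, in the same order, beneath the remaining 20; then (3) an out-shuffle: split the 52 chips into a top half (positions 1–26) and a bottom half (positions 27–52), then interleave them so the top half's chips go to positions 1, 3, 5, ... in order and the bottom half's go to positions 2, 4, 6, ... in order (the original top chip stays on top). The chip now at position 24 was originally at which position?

Undo the operations in reverse order, starting from position 24:
  undo op 3 (out-shuffle, from bottom half): 24 ← 38
  undo op 2 (cut 32): 38 ← 18
  undo op 1 (cut 18): 18 ← 36
So the chip at position 24 came from original position 36.

36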